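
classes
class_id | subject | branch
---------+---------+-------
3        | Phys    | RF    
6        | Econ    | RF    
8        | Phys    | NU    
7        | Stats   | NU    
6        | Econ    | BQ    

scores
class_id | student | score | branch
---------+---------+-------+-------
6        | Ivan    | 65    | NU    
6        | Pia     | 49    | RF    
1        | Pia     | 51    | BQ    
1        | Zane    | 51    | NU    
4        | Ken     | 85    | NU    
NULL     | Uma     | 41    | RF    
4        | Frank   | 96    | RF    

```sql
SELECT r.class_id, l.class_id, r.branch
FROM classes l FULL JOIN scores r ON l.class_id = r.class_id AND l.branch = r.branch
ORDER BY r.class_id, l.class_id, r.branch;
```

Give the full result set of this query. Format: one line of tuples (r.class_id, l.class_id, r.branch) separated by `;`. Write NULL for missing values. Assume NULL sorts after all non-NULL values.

(1, NULL, BQ); (1, NULL, NU); (4, NULL, NU); (4, NULL, RF); (6, 6, RF); (6, NULL, NU); (NULL, 3, NULL); (NULL, 6, NULL); (NULL, 7, NULL); (NULL, 8, NULL); (NULL, NULL, RF)

FULL OUTER JOIN keeps every row from both sides; unmatched rows get NULL for the other side's columns.
Matching on l.class_id = r.class_id AND l.branch = r.branch. A NULL in a compared column never satisfies the condition.
- l[0] class_id=3, branch=RF → no match; kept with NULLs on the r side.
- l[1] class_id=6, branch=RF → 1 match(es) in r → 1 row(s).
- l[2] class_id=8, branch=NU → no match; kept with NULLs on the r side.
- l[3] class_id=7, branch=NU → no match; kept with NULLs on the r side.
- l[4] class_id=6, branch=BQ → no match; kept with NULLs on the r side.
- plus 6 unmatched r row(s), each kept with NULL l columns.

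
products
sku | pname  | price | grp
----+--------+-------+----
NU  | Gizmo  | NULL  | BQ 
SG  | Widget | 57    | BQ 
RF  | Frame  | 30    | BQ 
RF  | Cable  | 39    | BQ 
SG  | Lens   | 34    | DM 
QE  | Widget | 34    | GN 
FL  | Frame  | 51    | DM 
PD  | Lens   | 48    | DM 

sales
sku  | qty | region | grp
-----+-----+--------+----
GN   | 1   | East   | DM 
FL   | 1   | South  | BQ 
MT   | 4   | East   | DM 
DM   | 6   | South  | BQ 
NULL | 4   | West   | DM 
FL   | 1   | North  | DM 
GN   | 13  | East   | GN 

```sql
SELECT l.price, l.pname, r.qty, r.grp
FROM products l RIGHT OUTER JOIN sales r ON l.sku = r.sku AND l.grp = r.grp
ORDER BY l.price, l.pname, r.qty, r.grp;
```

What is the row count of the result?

7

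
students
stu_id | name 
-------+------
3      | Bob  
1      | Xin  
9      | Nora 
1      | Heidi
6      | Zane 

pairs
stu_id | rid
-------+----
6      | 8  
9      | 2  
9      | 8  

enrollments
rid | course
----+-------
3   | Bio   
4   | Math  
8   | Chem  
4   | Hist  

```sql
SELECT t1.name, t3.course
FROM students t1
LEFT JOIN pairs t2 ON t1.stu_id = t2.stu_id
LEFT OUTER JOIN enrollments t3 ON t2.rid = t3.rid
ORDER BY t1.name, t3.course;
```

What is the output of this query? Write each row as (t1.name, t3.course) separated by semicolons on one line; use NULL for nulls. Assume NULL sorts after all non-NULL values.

(Bob, NULL); (Heidi, NULL); (Nora, Chem); (Nora, NULL); (Xin, NULL); (Zane, Chem)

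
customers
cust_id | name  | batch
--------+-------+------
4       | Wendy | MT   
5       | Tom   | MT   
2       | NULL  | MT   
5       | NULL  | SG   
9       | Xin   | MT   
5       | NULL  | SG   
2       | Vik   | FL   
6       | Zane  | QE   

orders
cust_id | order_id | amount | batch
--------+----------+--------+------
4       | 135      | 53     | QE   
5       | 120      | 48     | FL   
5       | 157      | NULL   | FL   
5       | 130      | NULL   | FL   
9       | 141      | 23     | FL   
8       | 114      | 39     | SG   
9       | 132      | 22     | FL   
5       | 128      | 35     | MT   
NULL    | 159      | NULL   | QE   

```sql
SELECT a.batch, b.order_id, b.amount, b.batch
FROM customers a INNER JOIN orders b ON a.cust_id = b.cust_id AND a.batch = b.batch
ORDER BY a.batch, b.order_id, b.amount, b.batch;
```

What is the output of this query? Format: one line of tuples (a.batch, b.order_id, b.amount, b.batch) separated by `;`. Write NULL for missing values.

(MT, 128, 35, MT)

INNER JOIN keeps only pairs where the ON condition holds.
Matching on a.cust_id = b.cust_id AND a.batch = b.batch. A NULL in a compared column never satisfies the condition.
- a row (cust_id=4, batch=MT): no match → dropped.
- a row (cust_id=5, batch=MT): matches 1 b row(s) → 1 output row(s).
- a row (cust_id=2, batch=MT): no match → dropped.
- a row (cust_id=5, batch=SG): no match → dropped.
- a row (cust_id=9, batch=MT): no match → dropped.
- a row (cust_id=5, batch=SG): no match → dropped.
- a row (cust_id=2, batch=FL): no match → dropped.
- a row (cust_id=6, batch=QE): no match → dropped.
After projecting and ordering:
a.batch | b.order_id | b.amount | b.batch
MT | 128 | 35 | MT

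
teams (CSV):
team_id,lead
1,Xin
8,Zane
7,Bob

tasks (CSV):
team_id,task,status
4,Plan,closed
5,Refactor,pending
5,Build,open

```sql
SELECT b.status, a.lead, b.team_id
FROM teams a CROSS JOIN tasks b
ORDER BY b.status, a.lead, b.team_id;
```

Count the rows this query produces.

9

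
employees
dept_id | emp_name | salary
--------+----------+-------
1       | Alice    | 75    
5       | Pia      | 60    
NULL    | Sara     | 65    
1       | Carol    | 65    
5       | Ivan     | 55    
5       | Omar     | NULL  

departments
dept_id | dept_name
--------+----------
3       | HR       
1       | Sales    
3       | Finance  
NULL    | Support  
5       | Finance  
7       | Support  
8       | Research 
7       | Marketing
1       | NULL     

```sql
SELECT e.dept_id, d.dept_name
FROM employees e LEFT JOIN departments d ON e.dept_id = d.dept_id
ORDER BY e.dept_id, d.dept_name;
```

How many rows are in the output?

LEFT JOIN keeps every row from `employees`; unmatched rows get NULL for `departments`'s columns.
Matching on e.dept_id = d.dept_id. A NULL in a compared column never satisfies the condition.
- dept_id=1: 2 matching d row(s), so 2 row(s) emitted.
- dept_id=5: 1 matching d row(s), so 1 row(s) emitted.
- dept_id=NULL: no d row matches, row kept with d columns NULL.
- dept_id=1: 2 matching d row(s), so 2 row(s) emitted.
- dept_id=5: 1 matching d row(s), so 1 row(s) emitted.
- dept_id=5: 1 matching d row(s), so 1 row(s) emitted.
Total: 7 matched + 1 padded = 8 rows.

8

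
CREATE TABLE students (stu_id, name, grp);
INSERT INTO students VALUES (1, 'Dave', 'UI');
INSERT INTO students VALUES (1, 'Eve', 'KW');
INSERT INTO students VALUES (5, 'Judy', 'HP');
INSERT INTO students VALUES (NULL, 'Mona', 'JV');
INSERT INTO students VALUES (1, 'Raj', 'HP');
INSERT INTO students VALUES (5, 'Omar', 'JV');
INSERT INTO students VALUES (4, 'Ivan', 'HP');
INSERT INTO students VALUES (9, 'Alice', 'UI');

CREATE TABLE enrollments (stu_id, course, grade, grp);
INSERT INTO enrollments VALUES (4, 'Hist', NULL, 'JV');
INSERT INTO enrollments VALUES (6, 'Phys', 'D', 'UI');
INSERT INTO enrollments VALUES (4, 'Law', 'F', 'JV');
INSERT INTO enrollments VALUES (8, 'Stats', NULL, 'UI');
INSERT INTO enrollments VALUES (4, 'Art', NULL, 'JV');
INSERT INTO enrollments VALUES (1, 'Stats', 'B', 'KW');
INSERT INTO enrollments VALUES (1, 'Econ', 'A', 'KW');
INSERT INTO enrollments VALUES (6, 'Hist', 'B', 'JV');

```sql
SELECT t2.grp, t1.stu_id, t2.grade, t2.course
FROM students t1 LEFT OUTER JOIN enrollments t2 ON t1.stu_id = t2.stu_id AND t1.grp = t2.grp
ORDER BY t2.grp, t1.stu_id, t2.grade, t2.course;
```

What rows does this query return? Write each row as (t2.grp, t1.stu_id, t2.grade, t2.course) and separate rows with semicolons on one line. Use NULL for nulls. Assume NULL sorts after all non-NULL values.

(KW, 1, A, Econ); (KW, 1, B, Stats); (NULL, 1, NULL, NULL); (NULL, 1, NULL, NULL); (NULL, 4, NULL, NULL); (NULL, 5, NULL, NULL); (NULL, 5, NULL, NULL); (NULL, 9, NULL, NULL); (NULL, NULL, NULL, NULL)

LEFT JOIN keeps every row from `students`; unmatched rows get NULL for `enrollments`'s columns.
Matching on t1.stu_id = t2.stu_id AND t1.grp = t2.grp. A NULL in a compared column never satisfies the condition.
- t1[0] stu_id=1, grp=UI → no match; kept with NULLs on the t2 side.
- t1[1] stu_id=1, grp=KW → 2 match(es) in t2 → 2 row(s).
- t1[2] stu_id=5, grp=HP → no match; kept with NULLs on the t2 side.
- t1[3] stu_id=NULL, grp=JV → no match; kept with NULLs on the t2 side.
- t1[4] stu_id=1, grp=HP → no match; kept with NULLs on the t2 side.
- t1[5] stu_id=5, grp=JV → no match; kept with NULLs on the t2 side.
- t1[6] stu_id=4, grp=HP → no match; kept with NULLs on the t2 side.
- t1[7] stu_id=9, grp=UI → no match; kept with NULLs on the t2 side.
After projecting and ordering:
t2.grp | t1.stu_id | t2.grade | t2.course
KW | 1 | A | Econ
KW | 1 | B | Stats
NULL | 1 | NULL | NULL
NULL | 1 | NULL | NULL
NULL | 4 | NULL | NULL
NULL | 5 | NULL | NULL
NULL | 5 | NULL | NULL
NULL | 9 | NULL | NULL
NULL | NULL | NULL | NULL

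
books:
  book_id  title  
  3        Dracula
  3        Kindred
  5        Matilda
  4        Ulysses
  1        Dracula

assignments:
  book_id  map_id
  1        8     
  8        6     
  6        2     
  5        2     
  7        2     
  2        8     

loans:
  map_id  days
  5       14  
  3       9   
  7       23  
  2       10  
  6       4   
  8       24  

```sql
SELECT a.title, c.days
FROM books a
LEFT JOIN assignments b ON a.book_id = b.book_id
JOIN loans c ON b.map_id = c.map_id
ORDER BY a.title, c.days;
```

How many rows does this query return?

2

Evaluate left to right. First `books a LEFT JOIN assignments b` on book_id: 5 row(s).
Then INNER JOIN `loans c` on map_id: keep only rows whose b.map_id appears in c.
Result: 2 row(s).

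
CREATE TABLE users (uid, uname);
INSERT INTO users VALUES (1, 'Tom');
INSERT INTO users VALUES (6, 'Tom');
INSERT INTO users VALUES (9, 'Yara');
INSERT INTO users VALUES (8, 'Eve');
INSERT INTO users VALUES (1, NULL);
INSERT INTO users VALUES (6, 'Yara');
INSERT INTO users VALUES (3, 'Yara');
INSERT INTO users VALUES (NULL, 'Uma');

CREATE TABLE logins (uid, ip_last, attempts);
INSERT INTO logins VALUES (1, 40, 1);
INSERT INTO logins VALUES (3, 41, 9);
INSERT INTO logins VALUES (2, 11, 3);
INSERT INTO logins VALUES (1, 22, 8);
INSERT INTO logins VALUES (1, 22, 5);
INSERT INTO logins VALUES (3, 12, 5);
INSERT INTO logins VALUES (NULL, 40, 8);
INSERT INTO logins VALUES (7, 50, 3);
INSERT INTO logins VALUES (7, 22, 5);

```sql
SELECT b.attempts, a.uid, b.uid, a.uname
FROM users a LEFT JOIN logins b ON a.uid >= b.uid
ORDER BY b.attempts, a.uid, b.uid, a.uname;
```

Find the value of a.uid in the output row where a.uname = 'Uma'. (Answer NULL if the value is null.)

LEFT JOIN keeps every row from `users`; unmatched rows get NULL for `logins`'s columns.
Matching on a.uid >= b.uid. A NULL in a compared column never satisfies the condition.
Matched pairs: 40; unmatched a rows kept: 1.

NULL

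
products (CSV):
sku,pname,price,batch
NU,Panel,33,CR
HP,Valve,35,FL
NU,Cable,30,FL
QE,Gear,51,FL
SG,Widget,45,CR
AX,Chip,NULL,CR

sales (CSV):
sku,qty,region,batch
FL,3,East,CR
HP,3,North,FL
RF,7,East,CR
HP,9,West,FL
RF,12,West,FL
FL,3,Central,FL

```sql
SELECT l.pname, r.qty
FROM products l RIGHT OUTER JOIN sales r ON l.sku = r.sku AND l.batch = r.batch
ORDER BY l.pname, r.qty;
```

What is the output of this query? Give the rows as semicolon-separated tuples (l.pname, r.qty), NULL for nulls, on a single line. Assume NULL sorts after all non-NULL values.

(Valve, 3); (Valve, 9); (NULL, 3); (NULL, 3); (NULL, 7); (NULL, 12)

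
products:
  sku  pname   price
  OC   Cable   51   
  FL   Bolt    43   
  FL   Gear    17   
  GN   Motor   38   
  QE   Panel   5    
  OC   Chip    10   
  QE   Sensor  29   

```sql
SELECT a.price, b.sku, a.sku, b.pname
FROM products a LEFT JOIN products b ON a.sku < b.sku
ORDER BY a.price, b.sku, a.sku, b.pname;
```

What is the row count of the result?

LEFT JOIN keeps every row from `products a`; unmatched rows get NULL for `products b`'s columns.
Matching on a.sku < b.sku.
Matched pairs: 18; unmatched a rows kept: 2.
Total: 18 matched + 2 padded = 20 rows.

20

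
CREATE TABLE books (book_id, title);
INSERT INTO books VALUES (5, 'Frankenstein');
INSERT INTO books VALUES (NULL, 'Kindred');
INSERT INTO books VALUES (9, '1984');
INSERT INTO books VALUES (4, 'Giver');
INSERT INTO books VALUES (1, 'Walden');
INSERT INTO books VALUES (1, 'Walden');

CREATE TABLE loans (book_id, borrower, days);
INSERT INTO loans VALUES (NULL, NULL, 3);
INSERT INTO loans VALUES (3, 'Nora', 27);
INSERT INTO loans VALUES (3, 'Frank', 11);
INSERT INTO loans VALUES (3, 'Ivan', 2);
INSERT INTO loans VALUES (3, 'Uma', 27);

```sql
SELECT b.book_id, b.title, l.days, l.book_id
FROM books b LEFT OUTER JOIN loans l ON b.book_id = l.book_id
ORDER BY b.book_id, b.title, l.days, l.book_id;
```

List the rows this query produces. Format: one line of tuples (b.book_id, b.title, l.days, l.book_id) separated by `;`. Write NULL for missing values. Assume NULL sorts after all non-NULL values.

(1, Walden, NULL, NULL); (1, Walden, NULL, NULL); (4, Giver, NULL, NULL); (5, Frankenstein, NULL, NULL); (9, 1984, NULL, NULL); (NULL, Kindred, NULL, NULL)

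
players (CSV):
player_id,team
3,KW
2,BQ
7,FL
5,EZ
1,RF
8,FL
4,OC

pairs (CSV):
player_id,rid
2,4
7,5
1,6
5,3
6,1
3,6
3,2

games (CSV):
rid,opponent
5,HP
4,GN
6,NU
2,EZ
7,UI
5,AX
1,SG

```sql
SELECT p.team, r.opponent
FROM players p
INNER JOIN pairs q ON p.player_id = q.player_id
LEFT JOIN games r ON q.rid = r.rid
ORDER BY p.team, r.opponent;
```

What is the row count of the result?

Evaluate left to right. First `players p INNER JOIN pairs q` on player_id: 6 row(s).
Then LEFT JOIN `games r` on rid: each of those 6 rows is kept; rows whose q.rid has no match in r get NULL for r's columns.
Result: 7 row(s).

7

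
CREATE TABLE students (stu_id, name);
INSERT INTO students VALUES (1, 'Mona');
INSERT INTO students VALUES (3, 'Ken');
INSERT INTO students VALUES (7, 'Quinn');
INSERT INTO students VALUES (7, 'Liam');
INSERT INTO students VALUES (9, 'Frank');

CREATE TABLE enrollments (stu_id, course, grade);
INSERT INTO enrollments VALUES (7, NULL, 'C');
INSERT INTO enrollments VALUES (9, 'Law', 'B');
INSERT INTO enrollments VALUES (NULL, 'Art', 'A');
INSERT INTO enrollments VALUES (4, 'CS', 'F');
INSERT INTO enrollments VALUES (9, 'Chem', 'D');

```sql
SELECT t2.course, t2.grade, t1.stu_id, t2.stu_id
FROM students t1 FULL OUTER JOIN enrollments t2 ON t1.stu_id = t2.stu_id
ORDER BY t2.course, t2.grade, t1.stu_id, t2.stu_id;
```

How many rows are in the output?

FULL OUTER JOIN keeps every row from both sides; unmatched rows get NULL for the other side's columns.
Matching on t1.stu_id = t2.stu_id. A NULL in a compared column never satisfies the condition.
- t1 row (stu_id=1): no match → kept, t2 columns NULL.
- t1 row (stu_id=3): no match → kept, t2 columns NULL.
- t1 row (stu_id=7): matches 1 t2 row(s) → 1 output row(s).
- t1 row (stu_id=7): matches 1 t2 row(s) → 1 output row(s).
- t1 row (stu_id=9): matches 2 t2 row(s) → 2 output row(s).
- plus 2 unmatched t2 row(s), each kept with NULL t1 columns.
Total: 4 matched + 4 padded = 8 rows.

8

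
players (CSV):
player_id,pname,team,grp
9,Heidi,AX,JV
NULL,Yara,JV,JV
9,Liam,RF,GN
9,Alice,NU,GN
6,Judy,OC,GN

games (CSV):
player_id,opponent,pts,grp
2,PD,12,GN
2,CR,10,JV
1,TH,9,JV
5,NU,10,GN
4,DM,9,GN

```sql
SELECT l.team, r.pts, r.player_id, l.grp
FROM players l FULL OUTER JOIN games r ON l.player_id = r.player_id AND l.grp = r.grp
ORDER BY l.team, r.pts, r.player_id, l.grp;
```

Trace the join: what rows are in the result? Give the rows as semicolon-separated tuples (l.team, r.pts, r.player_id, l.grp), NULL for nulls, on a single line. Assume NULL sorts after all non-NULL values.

(AX, NULL, NULL, JV); (JV, NULL, NULL, JV); (NU, NULL, NULL, GN); (OC, NULL, NULL, GN); (RF, NULL, NULL, GN); (NULL, 9, 1, NULL); (NULL, 9, 4, NULL); (NULL, 10, 2, NULL); (NULL, 10, 5, NULL); (NULL, 12, 2, NULL)

FULL OUTER JOIN keeps every row from both sides; unmatched rows get NULL for the other side's columns.
Matching on l.player_id = r.player_id AND l.grp = r.grp. A NULL in a compared column never satisfies the condition.
Matched pairs: 0; unmatched l rows kept: 5; unmatched r rows kept: 5.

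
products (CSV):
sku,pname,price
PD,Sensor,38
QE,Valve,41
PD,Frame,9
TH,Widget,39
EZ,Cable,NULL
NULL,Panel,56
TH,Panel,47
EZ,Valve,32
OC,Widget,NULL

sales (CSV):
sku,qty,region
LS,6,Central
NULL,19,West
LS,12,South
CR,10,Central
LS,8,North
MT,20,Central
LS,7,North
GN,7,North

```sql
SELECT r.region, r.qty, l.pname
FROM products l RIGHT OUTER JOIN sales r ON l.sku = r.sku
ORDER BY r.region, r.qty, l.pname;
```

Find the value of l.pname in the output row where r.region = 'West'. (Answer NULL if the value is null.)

RIGHT JOIN keeps every row from `sales`; unmatched rows get NULL for `products`'s columns.
Matching on l.sku = r.sku. A NULL in a compared column never satisfies the condition.
- l (sku=PD) has no partner in r.
- l (sku=QE) has no partner in r.
- l (sku=PD) has no partner in r.
- l (sku=TH) has no partner in r.
- l (sku=EZ) has no partner in r.
- l (sku=NULL) has no partner in r.
- l (sku=TH) has no partner in r.
- l (sku=EZ) has no partner in r.
- l (sku=OC) has no partner in r.
- 8 r row(s) had no l match → kept, l columns NULL.

NULL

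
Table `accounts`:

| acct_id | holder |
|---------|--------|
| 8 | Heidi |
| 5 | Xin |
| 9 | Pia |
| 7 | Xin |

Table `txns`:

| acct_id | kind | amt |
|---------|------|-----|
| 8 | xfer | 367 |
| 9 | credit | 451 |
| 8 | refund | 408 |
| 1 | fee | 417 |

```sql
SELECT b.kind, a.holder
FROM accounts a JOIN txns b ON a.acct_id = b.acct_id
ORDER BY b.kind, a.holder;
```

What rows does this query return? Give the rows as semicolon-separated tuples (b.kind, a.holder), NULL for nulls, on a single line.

INNER JOIN keeps only pairs where the ON condition holds.
Matching on a.acct_id = b.acct_id.
Matched pairs: 3.

(credit, Pia); (refund, Heidi); (xfer, Heidi)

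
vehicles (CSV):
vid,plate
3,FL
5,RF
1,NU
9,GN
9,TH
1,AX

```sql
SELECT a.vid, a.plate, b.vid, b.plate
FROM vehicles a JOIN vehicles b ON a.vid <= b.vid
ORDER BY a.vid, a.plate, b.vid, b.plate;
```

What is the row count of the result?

INNER JOIN keeps only pairs where the ON condition holds.
Matching on a.vid <= b.vid.
- a (vid=3) pairs with 4 row(s) of b.
- a (vid=5) pairs with 3 row(s) of b.
- a (vid=1) pairs with 6 row(s) of b.
- a (vid=9) pairs with 2 row(s) of b.
- a (vid=9) pairs with 2 row(s) of b.
- a (vid=1) pairs with 6 row(s) of b.
Total: 23 rows.

23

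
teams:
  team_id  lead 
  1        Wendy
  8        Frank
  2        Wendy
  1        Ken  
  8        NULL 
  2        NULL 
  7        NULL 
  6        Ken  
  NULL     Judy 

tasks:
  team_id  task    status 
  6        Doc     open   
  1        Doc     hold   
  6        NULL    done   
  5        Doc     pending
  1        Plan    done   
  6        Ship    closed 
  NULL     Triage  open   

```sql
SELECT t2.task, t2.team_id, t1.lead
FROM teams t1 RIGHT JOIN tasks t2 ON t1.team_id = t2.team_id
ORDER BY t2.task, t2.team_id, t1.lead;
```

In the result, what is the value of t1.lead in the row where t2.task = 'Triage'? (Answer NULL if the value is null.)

RIGHT JOIN keeps every row from `tasks`; unmatched rows get NULL for `teams`'s columns.
Matching on t1.team_id = t2.team_id. A NULL in a compared column never satisfies the condition.
Matched pairs: 7; unmatched t2 rows kept: 2.

NULL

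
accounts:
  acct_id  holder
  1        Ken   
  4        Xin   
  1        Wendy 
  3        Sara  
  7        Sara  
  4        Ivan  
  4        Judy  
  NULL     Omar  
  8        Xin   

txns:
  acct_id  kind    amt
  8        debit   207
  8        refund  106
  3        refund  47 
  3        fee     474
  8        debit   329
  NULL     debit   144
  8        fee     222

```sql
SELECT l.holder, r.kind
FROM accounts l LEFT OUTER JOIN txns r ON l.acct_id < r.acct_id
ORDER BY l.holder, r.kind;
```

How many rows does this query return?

LEFT JOIN keeps every row from `accounts`; unmatched rows get NULL for `txns`'s columns.
Matching on l.acct_id < r.acct_id. A NULL in a compared column never satisfies the condition.
- l (acct_id=1) pairs with 6 row(s) of r.
- l (acct_id=4) pairs with 4 row(s) of r.
- l (acct_id=1) pairs with 6 row(s) of r.
- l (acct_id=3) pairs with 4 row(s) of r.
- l (acct_id=7) pairs with 4 row(s) of r.
- l (acct_id=4) pairs with 4 row(s) of r.
- l (acct_id=4) pairs with 4 row(s) of r.
- l (acct_id=NULL) has no partner → padded with NULL.
- l (acct_id=8) has no partner → padded with NULL.
Total: 32 matched + 2 padded = 34 rows.

34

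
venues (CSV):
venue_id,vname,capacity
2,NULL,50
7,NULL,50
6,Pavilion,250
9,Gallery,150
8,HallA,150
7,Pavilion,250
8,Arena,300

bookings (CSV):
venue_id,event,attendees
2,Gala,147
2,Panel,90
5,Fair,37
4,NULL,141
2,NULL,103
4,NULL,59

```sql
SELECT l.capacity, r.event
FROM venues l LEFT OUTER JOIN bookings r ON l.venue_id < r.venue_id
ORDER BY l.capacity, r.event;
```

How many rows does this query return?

LEFT JOIN keeps every row from `venues`; unmatched rows get NULL for `bookings`'s columns.
Matching on l.venue_id < r.venue_id.
- l (venue_id=2) pairs with 3 row(s) of r.
- l (venue_id=7) has no partner → padded with NULL.
- l (venue_id=6) has no partner → padded with NULL.
- l (venue_id=9) has no partner → padded with NULL.
- l (venue_id=8) has no partner → padded with NULL.
- l (venue_id=7) has no partner → padded with NULL.
- l (venue_id=8) has no partner → padded with NULL.
Total: 3 matched + 6 padded = 9 rows.

9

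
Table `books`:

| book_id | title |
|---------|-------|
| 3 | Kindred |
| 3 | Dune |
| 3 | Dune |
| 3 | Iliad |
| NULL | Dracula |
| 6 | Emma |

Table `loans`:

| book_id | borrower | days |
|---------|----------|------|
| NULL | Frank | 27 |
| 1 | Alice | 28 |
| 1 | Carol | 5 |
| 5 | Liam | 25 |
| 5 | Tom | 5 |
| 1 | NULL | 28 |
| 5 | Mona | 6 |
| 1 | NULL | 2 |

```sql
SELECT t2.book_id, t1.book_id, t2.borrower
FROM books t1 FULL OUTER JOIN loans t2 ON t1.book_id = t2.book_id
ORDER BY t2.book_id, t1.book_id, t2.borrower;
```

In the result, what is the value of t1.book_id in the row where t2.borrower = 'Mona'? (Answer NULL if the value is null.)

NULL

FULL OUTER JOIN keeps every row from both sides; unmatched rows get NULL for the other side's columns.
Matching on t1.book_id = t2.book_id. A NULL in a compared column never satisfies the condition.
Matched pairs: 0; unmatched t1 rows kept: 6; unmatched t2 rows kept: 8.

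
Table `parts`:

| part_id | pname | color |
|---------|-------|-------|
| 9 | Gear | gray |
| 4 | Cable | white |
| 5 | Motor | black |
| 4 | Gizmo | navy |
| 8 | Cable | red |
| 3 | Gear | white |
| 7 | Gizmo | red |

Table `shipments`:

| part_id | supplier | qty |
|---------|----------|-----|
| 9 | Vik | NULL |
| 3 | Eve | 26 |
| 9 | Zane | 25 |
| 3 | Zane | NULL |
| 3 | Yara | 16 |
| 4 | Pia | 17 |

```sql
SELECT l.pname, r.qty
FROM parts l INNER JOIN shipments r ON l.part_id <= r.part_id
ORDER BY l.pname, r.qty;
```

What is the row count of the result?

20

INNER JOIN keeps only pairs where the ON condition holds.
Matching on l.part_id <= r.part_id.
Matched pairs: 20.
Total: 20 rows.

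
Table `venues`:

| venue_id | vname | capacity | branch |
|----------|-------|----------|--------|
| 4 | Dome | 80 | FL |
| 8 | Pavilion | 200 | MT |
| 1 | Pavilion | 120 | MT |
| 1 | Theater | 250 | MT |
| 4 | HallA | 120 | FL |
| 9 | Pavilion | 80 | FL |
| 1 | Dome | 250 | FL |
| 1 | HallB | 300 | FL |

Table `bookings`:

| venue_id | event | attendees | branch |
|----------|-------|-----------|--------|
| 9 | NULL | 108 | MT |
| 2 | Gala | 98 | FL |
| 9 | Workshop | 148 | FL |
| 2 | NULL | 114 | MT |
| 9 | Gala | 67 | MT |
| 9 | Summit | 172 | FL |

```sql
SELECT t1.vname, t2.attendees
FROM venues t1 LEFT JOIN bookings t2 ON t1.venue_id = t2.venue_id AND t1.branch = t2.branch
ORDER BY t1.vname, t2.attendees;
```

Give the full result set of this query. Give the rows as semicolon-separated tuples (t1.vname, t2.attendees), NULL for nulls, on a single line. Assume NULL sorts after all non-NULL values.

(Dome, NULL); (Dome, NULL); (HallA, NULL); (HallB, NULL); (Pavilion, 148); (Pavilion, 172); (Pavilion, NULL); (Pavilion, NULL); (Theater, NULL)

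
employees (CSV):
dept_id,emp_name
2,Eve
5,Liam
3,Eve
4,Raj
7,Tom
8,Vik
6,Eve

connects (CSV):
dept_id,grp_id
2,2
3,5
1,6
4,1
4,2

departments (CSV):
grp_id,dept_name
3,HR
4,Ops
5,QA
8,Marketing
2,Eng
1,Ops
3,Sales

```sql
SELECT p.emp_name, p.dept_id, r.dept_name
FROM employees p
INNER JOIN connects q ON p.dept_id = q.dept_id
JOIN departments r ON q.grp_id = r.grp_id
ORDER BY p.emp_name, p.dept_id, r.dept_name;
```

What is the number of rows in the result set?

4

Step 1 — p INNER JOIN q on dept_id → 4 row(s).
Then INNER JOIN `departments r` on grp_id: keep only rows whose q.grp_id appears in r.
Result: 4 row(s).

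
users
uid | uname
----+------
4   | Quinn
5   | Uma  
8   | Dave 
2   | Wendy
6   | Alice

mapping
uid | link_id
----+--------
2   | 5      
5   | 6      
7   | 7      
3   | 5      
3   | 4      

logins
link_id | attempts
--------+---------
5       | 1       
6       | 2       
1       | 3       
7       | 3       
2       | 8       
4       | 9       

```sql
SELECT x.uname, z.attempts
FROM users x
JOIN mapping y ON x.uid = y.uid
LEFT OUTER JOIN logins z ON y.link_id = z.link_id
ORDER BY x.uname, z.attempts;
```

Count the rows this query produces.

2

Step 1 — x INNER JOIN y on uid → 2 row(s).
Then LEFT JOIN `logins z` on link_id: each of those 2 rows is kept; rows whose y.link_id has no match in z get NULL for z's columns.
Result: 2 row(s).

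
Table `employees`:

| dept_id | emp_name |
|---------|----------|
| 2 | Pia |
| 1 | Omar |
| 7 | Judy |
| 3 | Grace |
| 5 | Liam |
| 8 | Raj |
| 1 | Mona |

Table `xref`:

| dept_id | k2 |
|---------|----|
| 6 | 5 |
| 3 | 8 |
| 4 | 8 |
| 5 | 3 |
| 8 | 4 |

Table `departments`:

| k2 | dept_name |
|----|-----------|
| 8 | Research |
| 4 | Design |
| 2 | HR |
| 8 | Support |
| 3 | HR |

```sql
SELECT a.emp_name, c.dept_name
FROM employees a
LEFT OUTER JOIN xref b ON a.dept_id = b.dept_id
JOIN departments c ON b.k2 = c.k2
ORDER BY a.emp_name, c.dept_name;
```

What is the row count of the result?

4

Step 1 — a LEFT JOIN b on dept_id → 7 row(s).
Then INNER JOIN `departments c` on k2: keep only rows whose b.k2 appears in c.
Result: 4 row(s).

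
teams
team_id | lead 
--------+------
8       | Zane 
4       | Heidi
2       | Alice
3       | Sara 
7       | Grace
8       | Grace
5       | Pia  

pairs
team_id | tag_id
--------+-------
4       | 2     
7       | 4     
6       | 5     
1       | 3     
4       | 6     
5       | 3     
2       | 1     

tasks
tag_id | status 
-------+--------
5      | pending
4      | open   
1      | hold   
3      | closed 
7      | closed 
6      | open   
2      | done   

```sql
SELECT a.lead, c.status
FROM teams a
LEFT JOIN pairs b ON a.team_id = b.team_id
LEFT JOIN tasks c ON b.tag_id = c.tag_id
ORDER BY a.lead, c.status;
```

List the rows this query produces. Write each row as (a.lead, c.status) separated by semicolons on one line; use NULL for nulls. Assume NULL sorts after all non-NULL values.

Evaluate left to right. First `teams a LEFT JOIN pairs b` on team_id: 8 row(s).
Then LEFT JOIN `tasks c` on tag_id: each of those 8 rows is kept; rows whose b.tag_id has no match in c get NULL for c's columns.

(Alice, hold); (Grace, open); (Grace, NULL); (Heidi, done); (Heidi, open); (Pia, closed); (Sara, NULL); (Zane, NULL)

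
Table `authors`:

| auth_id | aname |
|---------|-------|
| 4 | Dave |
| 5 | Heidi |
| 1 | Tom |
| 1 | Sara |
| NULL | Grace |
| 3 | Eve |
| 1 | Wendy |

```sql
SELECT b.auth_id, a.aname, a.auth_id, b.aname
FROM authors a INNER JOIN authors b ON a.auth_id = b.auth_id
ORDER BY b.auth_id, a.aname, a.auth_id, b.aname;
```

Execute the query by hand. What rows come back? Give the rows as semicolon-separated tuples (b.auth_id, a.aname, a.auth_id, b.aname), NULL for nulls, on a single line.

(1, Sara, 1, Sara); (1, Sara, 1, Tom); (1, Sara, 1, Wendy); (1, Tom, 1, Sara); (1, Tom, 1, Tom); (1, Tom, 1, Wendy); (1, Wendy, 1, Sara); (1, Wendy, 1, Tom); (1, Wendy, 1, Wendy); (3, Eve, 3, Eve); (4, Dave, 4, Dave); (5, Heidi, 5, Heidi)

INNER JOIN keeps only pairs where the ON condition holds.
Matching on a.auth_id = b.auth_id. A NULL in a compared column never satisfies the condition.
- a row (auth_id=4): matches 1 b row(s) → 1 output row(s).
- a row (auth_id=5): matches 1 b row(s) → 1 output row(s).
- a row (auth_id=1): matches 3 b row(s) → 3 output row(s).
- a row (auth_id=1): matches 3 b row(s) → 3 output row(s).
- a row (auth_id=NULL): no match → dropped.
- a row (auth_id=3): matches 1 b row(s) → 1 output row(s).
- a row (auth_id=1): matches 3 b row(s) → 3 output row(s).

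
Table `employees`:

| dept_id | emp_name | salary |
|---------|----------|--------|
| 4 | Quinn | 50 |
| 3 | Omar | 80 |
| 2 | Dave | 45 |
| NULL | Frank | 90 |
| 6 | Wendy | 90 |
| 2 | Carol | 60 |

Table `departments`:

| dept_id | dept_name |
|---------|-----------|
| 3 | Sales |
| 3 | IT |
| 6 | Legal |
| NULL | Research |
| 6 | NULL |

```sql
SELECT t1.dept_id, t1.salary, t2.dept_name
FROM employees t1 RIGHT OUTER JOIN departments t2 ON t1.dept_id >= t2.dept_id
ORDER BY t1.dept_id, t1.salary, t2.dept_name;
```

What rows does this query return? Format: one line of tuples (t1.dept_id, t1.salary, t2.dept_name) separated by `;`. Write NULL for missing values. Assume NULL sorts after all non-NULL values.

RIGHT JOIN keeps every row from `departments`; unmatched rows get NULL for `employees`'s columns.
Matching on t1.dept_id >= t2.dept_id. A NULL in a compared column never satisfies the condition.
- t1[0] dept_id=4 → 2 match(es) in t2 → 2 row(s).
- t1[1] dept_id=3 → 2 match(es) in t2 → 2 row(s).
- t1[2] dept_id=2 → no match.
- t1[3] dept_id=NULL → no match.
- t1[4] dept_id=6 → 4 match(es) in t2 → 4 row(s).
- t1[5] dept_id=2 → no match.
- plus 1 unmatched t2 row(s), each kept with NULL t1 columns.
After projecting and ordering:
t1.dept_id | t1.salary | t2.dept_name
3 | 80 | IT
3 | 80 | Sales
4 | 50 | IT
4 | 50 | Sales
6 | 90 | IT
6 | 90 | Legal
6 | 90 | Sales
6 | 90 | NULL
NULL | NULL | Research

(3, 80, IT); (3, 80, Sales); (4, 50, IT); (4, 50, Sales); (6, 90, IT); (6, 90, Legal); (6, 90, Sales); (6, 90, NULL); (NULL, NULL, Research)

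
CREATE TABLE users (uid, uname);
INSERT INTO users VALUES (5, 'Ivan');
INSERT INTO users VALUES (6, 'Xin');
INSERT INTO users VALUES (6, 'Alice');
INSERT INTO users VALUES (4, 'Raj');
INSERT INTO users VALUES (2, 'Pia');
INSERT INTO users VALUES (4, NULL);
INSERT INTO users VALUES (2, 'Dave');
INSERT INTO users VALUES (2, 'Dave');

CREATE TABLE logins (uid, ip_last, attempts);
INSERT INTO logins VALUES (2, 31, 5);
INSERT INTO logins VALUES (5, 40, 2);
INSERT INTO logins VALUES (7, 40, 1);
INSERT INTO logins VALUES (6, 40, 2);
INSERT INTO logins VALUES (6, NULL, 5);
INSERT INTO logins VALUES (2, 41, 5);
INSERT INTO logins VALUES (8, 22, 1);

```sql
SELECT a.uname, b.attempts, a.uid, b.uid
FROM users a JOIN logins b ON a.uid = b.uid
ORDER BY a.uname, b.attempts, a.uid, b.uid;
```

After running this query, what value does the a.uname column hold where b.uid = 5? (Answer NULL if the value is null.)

Ivan

INNER JOIN keeps only pairs where the ON condition holds.
Matching on a.uid = b.uid.
- a row (uid=5): matches 1 b row(s) → 1 output row(s).
- a row (uid=6): matches 2 b row(s) → 2 output row(s).
- a row (uid=6): matches 2 b row(s) → 2 output row(s).
- a row (uid=4): no match → dropped.
- a row (uid=2): matches 2 b row(s) → 2 output row(s).
- a row (uid=4): no match → dropped.
- a row (uid=2): matches 2 b row(s) → 2 output row(s).
- a row (uid=2): matches 2 b row(s) → 2 output row(s).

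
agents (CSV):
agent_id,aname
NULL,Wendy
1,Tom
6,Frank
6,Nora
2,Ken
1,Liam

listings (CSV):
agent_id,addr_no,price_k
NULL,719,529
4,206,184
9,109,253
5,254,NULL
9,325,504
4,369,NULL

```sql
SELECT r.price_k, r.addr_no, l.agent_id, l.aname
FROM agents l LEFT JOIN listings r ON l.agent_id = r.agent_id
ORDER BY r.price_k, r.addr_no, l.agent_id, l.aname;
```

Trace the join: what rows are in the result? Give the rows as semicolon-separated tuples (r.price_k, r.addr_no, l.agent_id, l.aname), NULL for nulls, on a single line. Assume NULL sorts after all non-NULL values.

(NULL, NULL, 1, Liam); (NULL, NULL, 1, Tom); (NULL, NULL, 2, Ken); (NULL, NULL, 6, Frank); (NULL, NULL, 6, Nora); (NULL, NULL, NULL, Wendy)

LEFT JOIN keeps every row from `agents`; unmatched rows get NULL for `listings`'s columns.
Matching on l.agent_id = r.agent_id. A NULL in a compared column never satisfies the condition.
- l row (agent_id=NULL): no match → kept, r columns NULL.
- l row (agent_id=1): no match → kept, r columns NULL.
- l row (agent_id=6): no match → kept, r columns NULL.
- l row (agent_id=6): no match → kept, r columns NULL.
- l row (agent_id=2): no match → kept, r columns NULL.
- l row (agent_id=1): no match → kept, r columns NULL.
After projecting and ordering:
r.price_k | r.addr_no | l.agent_id | l.aname
NULL | NULL | 1 | Liam
NULL | NULL | 1 | Tom
NULL | NULL | 2 | Ken
NULL | NULL | 6 | Frank
NULL | NULL | 6 | Nora
NULL | NULL | NULL | Wendy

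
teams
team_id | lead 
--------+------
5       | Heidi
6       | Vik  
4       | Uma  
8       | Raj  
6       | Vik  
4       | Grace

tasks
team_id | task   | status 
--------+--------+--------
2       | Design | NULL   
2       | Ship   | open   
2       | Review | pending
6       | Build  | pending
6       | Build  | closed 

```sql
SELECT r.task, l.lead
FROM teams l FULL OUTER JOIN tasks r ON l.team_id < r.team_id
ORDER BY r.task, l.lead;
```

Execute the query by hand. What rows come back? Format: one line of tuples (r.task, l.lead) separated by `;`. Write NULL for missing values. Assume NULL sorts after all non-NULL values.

FULL OUTER JOIN keeps every row from both sides; unmatched rows get NULL for the other side's columns.
Matching on l.team_id < r.team_id.
- l (team_id=5) pairs with 2 row(s) of r.
- l (team_id=6) has no partner → padded with NULL.
- l (team_id=4) pairs with 2 row(s) of r.
- l (team_id=8) has no partner → padded with NULL.
- l (team_id=6) has no partner → padded with NULL.
- l (team_id=4) pairs with 2 row(s) of r.
- 3 r row(s) had no l match → kept, l columns NULL.

(Build, Grace); (Build, Grace); (Build, Heidi); (Build, Heidi); (Build, Uma); (Build, Uma); (Design, NULL); (Review, NULL); (Ship, NULL); (NULL, Raj); (NULL, Vik); (NULL, Vik)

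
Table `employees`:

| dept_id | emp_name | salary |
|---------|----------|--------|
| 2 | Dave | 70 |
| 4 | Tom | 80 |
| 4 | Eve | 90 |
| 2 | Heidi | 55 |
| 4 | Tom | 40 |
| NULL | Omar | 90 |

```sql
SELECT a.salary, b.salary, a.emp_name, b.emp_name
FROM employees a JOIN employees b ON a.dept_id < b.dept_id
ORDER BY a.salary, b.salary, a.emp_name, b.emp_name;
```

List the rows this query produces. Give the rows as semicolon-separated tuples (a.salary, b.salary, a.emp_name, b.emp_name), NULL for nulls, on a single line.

(55, 40, Heidi, Tom); (55, 80, Heidi, Tom); (55, 90, Heidi, Eve); (70, 40, Dave, Tom); (70, 80, Dave, Tom); (70, 90, Dave, Eve)

INNER JOIN keeps only pairs where the ON condition holds.
Matching on a.dept_id < b.dept_id. A NULL in a compared column never satisfies the condition.
Matched pairs: 6.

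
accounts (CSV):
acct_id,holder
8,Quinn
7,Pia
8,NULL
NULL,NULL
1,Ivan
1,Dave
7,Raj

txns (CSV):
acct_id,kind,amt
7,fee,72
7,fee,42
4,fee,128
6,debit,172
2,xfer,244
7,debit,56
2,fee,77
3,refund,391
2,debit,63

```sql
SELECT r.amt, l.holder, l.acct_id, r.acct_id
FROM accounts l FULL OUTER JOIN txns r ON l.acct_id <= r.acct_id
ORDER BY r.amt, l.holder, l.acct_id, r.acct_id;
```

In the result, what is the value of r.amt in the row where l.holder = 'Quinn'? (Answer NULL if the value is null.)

FULL OUTER JOIN keeps every row from both sides; unmatched rows get NULL for the other side's columns.
Matching on l.acct_id <= r.acct_id. A NULL in a compared column never satisfies the condition.
- l (acct_id=8) has no partner → padded with NULL.
- l (acct_id=7) pairs with 3 row(s) of r.
- l (acct_id=8) has no partner → padded with NULL.
- l (acct_id=NULL) has no partner → padded with NULL.
- l (acct_id=1) pairs with 9 row(s) of r.
- l (acct_id=1) pairs with 9 row(s) of r.
- l (acct_id=7) pairs with 3 row(s) of r.

NULL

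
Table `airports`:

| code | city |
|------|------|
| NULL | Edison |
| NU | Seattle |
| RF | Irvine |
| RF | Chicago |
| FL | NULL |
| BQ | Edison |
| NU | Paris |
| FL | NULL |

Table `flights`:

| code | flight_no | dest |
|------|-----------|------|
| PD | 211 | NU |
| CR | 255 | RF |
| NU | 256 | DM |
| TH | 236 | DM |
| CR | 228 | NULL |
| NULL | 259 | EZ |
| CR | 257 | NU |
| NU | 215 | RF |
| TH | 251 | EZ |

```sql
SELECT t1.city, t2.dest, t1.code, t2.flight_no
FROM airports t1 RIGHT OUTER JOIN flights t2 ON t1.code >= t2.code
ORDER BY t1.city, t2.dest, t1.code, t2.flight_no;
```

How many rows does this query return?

31

RIGHT JOIN keeps every row from `flights`; unmatched rows get NULL for `airports`'s columns.
Matching on t1.code >= t2.code. A NULL in a compared column never satisfies the condition.
Matched pairs: 28; unmatched t2 rows kept: 3.
Total: 28 matched + 3 padded = 31 rows.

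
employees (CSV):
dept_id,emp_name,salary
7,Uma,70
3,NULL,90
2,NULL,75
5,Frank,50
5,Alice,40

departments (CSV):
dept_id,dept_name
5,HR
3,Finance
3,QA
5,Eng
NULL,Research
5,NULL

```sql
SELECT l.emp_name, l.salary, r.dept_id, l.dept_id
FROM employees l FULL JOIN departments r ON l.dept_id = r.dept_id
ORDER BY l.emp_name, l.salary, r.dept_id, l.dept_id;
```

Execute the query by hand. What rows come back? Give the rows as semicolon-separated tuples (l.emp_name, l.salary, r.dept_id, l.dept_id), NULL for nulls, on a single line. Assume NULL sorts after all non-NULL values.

FULL OUTER JOIN keeps every row from both sides; unmatched rows get NULL for the other side's columns.
Matching on l.dept_id = r.dept_id. A NULL in a compared column never satisfies the condition.
Matched pairs: 8; unmatched l rows kept: 2; unmatched r rows kept: 1.

(Alice, 40, 5, 5); (Alice, 40, 5, 5); (Alice, 40, 5, 5); (Frank, 50, 5, 5); (Frank, 50, 5, 5); (Frank, 50, 5, 5); (Uma, 70, NULL, 7); (NULL, 75, NULL, 2); (NULL, 90, 3, 3); (NULL, 90, 3, 3); (NULL, NULL, NULL, NULL)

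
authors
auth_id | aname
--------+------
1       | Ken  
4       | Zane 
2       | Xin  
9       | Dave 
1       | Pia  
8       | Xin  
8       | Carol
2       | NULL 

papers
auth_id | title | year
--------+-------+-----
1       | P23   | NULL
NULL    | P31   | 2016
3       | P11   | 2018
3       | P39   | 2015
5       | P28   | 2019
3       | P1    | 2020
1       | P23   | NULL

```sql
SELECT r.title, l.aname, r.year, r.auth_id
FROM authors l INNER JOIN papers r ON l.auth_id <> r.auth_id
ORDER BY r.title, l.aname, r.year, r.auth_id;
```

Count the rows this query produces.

44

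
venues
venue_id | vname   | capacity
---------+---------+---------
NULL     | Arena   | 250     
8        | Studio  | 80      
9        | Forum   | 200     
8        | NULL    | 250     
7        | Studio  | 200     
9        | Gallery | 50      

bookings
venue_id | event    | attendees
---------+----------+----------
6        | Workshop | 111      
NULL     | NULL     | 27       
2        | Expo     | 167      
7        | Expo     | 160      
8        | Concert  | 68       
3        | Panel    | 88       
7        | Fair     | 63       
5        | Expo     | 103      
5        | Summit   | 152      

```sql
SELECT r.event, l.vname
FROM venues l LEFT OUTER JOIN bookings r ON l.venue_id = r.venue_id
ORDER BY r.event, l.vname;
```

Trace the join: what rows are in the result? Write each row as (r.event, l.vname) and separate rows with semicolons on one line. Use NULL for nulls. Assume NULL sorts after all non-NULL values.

LEFT JOIN keeps every row from `venues`; unmatched rows get NULL for `bookings`'s columns.
Matching on l.venue_id = r.venue_id. A NULL in a compared column never satisfies the condition.
Matched pairs: 4; unmatched l rows kept: 3.

(Concert, Studio); (Concert, NULL); (Expo, Studio); (Fair, Studio); (NULL, Arena); (NULL, Forum); (NULL, Gallery)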